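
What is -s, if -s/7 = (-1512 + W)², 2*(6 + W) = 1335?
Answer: 20253807/4 ≈ 5.0634e+6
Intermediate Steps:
W = 1323/2 (W = -6 + (½)*1335 = -6 + 1335/2 = 1323/2 ≈ 661.50)
s = -20253807/4 (s = -7*(-1512 + 1323/2)² = -7*(-1701/2)² = -7*2893401/4 = -20253807/4 ≈ -5.0634e+6)
-s = -1*(-20253807/4) = 20253807/4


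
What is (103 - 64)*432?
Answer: 16848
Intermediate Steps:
(103 - 64)*432 = 39*432 = 16848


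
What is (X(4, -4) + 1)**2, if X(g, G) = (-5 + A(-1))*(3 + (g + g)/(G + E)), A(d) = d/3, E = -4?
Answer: 841/9 ≈ 93.444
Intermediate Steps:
A(d) = d/3 (A(d) = d*(1/3) = d/3)
X(g, G) = -16 - 32*g/(3*(-4 + G)) (X(g, G) = (-5 + (1/3)*(-1))*(3 + (g + g)/(G - 4)) = (-5 - 1/3)*(3 + (2*g)/(-4 + G)) = -16*(3 + 2*g/(-4 + G))/3 = -16 - 32*g/(3*(-4 + G)))
(X(4, -4) + 1)**2 = (16*(12 - 3*(-4) - 2*4)/(3*(-4 - 4)) + 1)**2 = ((16/3)*(12 + 12 - 8)/(-8) + 1)**2 = ((16/3)*(-1/8)*16 + 1)**2 = (-32/3 + 1)**2 = (-29/3)**2 = 841/9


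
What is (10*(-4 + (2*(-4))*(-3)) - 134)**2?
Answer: 4356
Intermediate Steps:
(10*(-4 + (2*(-4))*(-3)) - 134)**2 = (10*(-4 - 8*(-3)) - 134)**2 = (10*(-4 + 24) - 134)**2 = (10*20 - 134)**2 = (200 - 134)**2 = 66**2 = 4356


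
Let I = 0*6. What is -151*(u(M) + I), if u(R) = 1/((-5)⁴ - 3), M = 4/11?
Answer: -151/622 ≈ -0.24277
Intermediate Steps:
I = 0
M = 4/11 (M = 4*(1/11) = 4/11 ≈ 0.36364)
u(R) = 1/622 (u(R) = 1/(625 - 3) = 1/622)
-151*(u(M) + I) = -151*(1/622 + 0) = -151*1/622 = -151/622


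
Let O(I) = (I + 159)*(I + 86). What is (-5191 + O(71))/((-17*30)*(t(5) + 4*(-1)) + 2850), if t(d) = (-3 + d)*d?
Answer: -4417/30 ≈ -147.23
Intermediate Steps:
t(d) = d*(-3 + d)
O(I) = (86 + I)*(159 + I) (O(I) = (159 + I)*(86 + I) = (86 + I)*(159 + I))
(-5191 + O(71))/((-17*30)*(t(5) + 4*(-1)) + 2850) = (-5191 + (13674 + 71² + 245*71))/((-17*30)*(5*(-3 + 5) + 4*(-1)) + 2850) = (-5191 + (13674 + 5041 + 17395))/(-510*(5*2 - 4) + 2850) = (-5191 + 36110)/(-510*(10 - 4) + 2850) = 30919/(-510*6 + 2850) = 30919/(-3060 + 2850) = 30919/(-210) = 30919*(-1/210) = -4417/30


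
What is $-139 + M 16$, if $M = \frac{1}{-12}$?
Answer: $- \frac{421}{3} \approx -140.33$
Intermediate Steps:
$M = - \frac{1}{12} \approx -0.083333$
$-139 + M 16 = -139 - \frac{4}{3} = - \frac{421}{3}$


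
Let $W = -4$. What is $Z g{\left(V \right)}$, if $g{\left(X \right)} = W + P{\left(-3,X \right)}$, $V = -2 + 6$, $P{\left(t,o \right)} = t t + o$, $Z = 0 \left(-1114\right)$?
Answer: $0$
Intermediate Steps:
$Z = 0$
$P{\left(t,o \right)} = o + t^{2}$ ($P{\left(t,o \right)} = t^{2} + o = o + t^{2}$)
$V = 4$
$g{\left(X \right)} = 5 + X$ ($g{\left(X \right)} = -4 + \left(X + \left(-3\right)^{2}\right) = -4 + \left(X + 9\right) = -4 + \left(9 + X\right) = 5 + X$)
$Z g{\left(V \right)} = 0 \left(5 + 4\right) = 0 \cdot 9 = 0$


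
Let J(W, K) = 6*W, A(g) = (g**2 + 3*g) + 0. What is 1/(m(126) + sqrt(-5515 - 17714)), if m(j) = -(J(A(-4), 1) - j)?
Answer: 34/11211 - I*sqrt(2581)/11211 ≈ 0.0030327 - 0.0045316*I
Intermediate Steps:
A(g) = g**2 + 3*g
m(j) = -24 + j (m(j) = -(6*(-4*(3 - 4)) - j) = -(6*(-4*(-1)) - j) = -(6*4 - j) = -(24 - j) = -24 + j)
1/(m(126) + sqrt(-5515 - 17714)) = 1/((-24 + 126) + sqrt(-5515 - 17714)) = 1/(102 + sqrt(-23229)) = 1/(102 + 3*I*sqrt(2581))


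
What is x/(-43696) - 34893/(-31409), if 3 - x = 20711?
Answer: 543775525/343111916 ≈ 1.5848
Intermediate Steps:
x = -20708 (x = 3 - 1*20711 = 3 - 20711 = -20708)
x/(-43696) - 34893/(-31409) = -20708/(-43696) - 34893/(-31409) = -20708*(-1/43696) - 34893*(-1/31409) = 5177/10924 + 34893/31409 = 543775525/343111916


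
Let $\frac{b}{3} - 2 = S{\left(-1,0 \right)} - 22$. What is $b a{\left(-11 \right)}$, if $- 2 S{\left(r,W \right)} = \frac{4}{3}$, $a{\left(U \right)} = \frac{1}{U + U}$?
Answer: $\frac{31}{11} \approx 2.8182$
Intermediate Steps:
$a{\left(U \right)} = \frac{1}{2 U}$
$S{\left(r,W \right)} = - \frac{2}{3}$ ($S{\left(r,W \right)} = - \frac{4 \cdot \frac{1}{3}}{2} = \left(- \frac{1}{2}\right) \frac{4}{3} = - \frac{2}{3}$)
$b = -62$ ($b = 6 + 3 \left(- \frac{2}{3} - 22\right) = 6 + 3 \left(- \frac{68}{3}\right) = 6 - 68 = -62$)
$b a{\left(-11 \right)} = - 62 \frac{1}{2 \left(-11\right)} = - 62 \cdot \frac{1}{2} \left(- \frac{1}{11}\right) = \left(-62\right) \left(- \frac{1}{22}\right) = \frac{31}{11}$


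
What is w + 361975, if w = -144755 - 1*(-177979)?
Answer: 395199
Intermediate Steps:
w = 33224 (w = -144755 + 177979 = 33224)
w + 361975 = 33224 + 361975 = 395199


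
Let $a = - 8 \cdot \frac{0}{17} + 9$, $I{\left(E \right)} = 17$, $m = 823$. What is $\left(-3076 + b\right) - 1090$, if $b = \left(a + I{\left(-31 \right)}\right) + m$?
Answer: $-3317$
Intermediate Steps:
$a = 9$ ($a = - 8 \cdot 0 \cdot \frac{1}{17} + 9 = \left(-8\right) 0 + 9 = 0 + 9 = 9$)
$b = 849$ ($b = \left(9 + 17\right) + 823 = 26 + 823 = 849$)
$\left(-3076 + b\right) - 1090 = \left(-3076 + 849\right) - 1090 = -2227 - 1090 = -3317$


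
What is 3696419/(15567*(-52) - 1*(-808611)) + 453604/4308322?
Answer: -7962483651313/1880582553 ≈ -4234.1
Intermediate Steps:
3696419/(15567*(-52) - 1*(-808611)) + 453604/4308322 = 3696419/(-809484 + 808611) + 453604*(1/4308322) = 3696419/(-873) + 226802/2154161 = 3696419*(-1/873) + 226802/2154161 = -3696419/873 + 226802/2154161 = -7962483651313/1880582553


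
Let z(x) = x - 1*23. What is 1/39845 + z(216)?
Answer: 7690086/39845 ≈ 193.00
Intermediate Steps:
z(x) = -23 + x (z(x) = x - 23 = -23 + x)
1/39845 + z(216) = 1/39845 + (-23 + 216) = 1/39845 + 193 = 7690086/39845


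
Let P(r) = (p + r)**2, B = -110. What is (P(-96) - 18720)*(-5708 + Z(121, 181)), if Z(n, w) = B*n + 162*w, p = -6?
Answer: -85688064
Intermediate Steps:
Z(n, w) = -110*n + 162*w
P(r) = (-6 + r)**2
(P(-96) - 18720)*(-5708 + Z(121, 181)) = ((-6 - 96)**2 - 18720)*(-5708 + (-110*121 + 162*181)) = ((-102)**2 - 18720)*(-5708 + (-13310 + 29322)) = (10404 - 18720)*(-5708 + 16012) = -8316*10304 = -85688064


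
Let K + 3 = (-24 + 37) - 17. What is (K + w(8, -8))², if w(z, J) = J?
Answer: 225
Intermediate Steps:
K = -7 (K = -3 + ((-24 + 37) - 17) = -3 + (13 - 17) = -3 - 4 = -7)
(K + w(8, -8))² = (-7 - 8)² = (-15)² = 225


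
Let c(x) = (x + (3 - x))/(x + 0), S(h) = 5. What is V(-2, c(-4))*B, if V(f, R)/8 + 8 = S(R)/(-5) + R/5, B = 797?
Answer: -291702/5 ≈ -58340.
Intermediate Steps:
c(x) = 3/x
V(f, R) = -72 + 8*R/5 (V(f, R) = -64 + 8*(5/(-5) + R/5) = -64 + 8*(5*(-1/5) + R*(1/5)) = -64 + 8*(-1 + R/5) = -64 + (-8 + 8*R/5) = -72 + 8*R/5)
V(-2, c(-4))*B = (-72 + 8*(3/(-4))/5)*797 = (-72 + 8*(3*(-1/4))/5)*797 = (-72 + (8/5)*(-3/4))*797 = (-72 - 6/5)*797 = -366/5*797 = -291702/5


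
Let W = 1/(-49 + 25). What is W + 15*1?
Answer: 359/24 ≈ 14.958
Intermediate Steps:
W = -1/24 (W = 1/(-24) = -1/24 ≈ -0.041667)
W + 15*1 = -1/24 + 15*1 = -1/24 + 15 = 359/24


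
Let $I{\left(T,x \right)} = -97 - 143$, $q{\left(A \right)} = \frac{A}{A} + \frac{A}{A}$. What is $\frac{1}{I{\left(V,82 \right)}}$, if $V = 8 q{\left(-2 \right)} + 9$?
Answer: $- \frac{1}{240} \approx -0.0041667$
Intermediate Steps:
$q{\left(A \right)} = 2$ ($q{\left(A \right)} = 1 + 1 = 2$)
$V = 25$ ($V = 8 \cdot 2 + 9 = 16 + 9 = 25$)
$I{\left(T,x \right)} = -240$ ($I{\left(T,x \right)} = -97 - 143 = -240$)
$\frac{1}{I{\left(V,82 \right)}} = \frac{1}{-240} = - \frac{1}{240}$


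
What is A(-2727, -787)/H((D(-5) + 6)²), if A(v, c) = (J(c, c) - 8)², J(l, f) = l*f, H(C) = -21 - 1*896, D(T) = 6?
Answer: -383608048321/917 ≈ -4.1833e+8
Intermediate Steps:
H(C) = -917 (H(C) = -21 - 896 = -917)
J(l, f) = f*l
A(v, c) = (-8 + c²)² (A(v, c) = (c*c - 8)² = (c² - 8)² = (-8 + c²)²)
A(-2727, -787)/H((D(-5) + 6)²) = (-8 + (-787)²)²/(-917) = (-8 + 619369)²*(-1/917) = 619361²*(-1/917) = 383608048321*(-1/917) = -383608048321/917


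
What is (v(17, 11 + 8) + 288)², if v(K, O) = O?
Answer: 94249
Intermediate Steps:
(v(17, 11 + 8) + 288)² = ((11 + 8) + 288)² = (19 + 288)² = 307² = 94249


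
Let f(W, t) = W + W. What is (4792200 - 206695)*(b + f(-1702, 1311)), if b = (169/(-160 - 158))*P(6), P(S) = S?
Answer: -828055078405/53 ≈ -1.5624e+10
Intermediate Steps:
f(W, t) = 2*W
b = -169/53 (b = (169/(-160 - 158))*6 = (169/(-318))*6 = -1/318*169*6 = -169/318*6 = -169/53 ≈ -3.1887)
(4792200 - 206695)*(b + f(-1702, 1311)) = (4792200 - 206695)*(-169/53 + 2*(-1702)) = 4585505*(-169/53 - 3404) = 4585505*(-180581/53) = -828055078405/53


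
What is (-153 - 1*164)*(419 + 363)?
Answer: -247894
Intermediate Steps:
(-153 - 1*164)*(419 + 363) = (-153 - 164)*782 = -317*782 = -247894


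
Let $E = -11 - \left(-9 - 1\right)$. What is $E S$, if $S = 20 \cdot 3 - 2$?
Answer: $-58$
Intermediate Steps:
$E = -1$ ($E = -11 - -10 = -11 + 10 = -1$)
$S = 58$ ($S = 60 - 2 = 58$)
$E S = \left(-1\right) 58 = -58$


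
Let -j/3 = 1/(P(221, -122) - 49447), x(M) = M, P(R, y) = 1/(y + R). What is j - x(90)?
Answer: -440572383/4895252 ≈ -90.000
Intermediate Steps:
P(R, y) = 1/(R + y)
j = 297/4895252 (j = -3/(1/(221 - 122) - 49447) = -3/(1/99 - 49447) = -3/(-4895252/99) = -3*(-99/4895252) = 297/4895252 ≈ 6.0671e-5)
j - x(90) = 297/4895252 - 1*90 = 297/4895252 - 90 = -440572383/4895252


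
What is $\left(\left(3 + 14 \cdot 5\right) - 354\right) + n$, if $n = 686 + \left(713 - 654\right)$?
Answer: $464$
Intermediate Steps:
$n = 745$ ($n = 686 + \left(713 - 654\right) = 686 + 59 = 745$)
$\left(\left(3 + 14 \cdot 5\right) - 354\right) + n = \left(\left(3 + 14 \cdot 5\right) - 354\right) + 745 = \left(\left(3 + 70\right) - 354\right) + 745 = \left(73 - 354\right) + 745 = -281 + 745 = 464$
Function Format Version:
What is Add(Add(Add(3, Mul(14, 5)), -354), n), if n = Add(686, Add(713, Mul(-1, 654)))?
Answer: 464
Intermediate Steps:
n = 745 (n = Add(686, Add(713, -654)) = Add(686, 59) = 745)
Add(Add(Add(3, Mul(14, 5)), -354), n) = Add(Add(Add(3, Mul(14, 5)), -354), 745) = Add(Add(Add(3, 70), -354), 745) = Add(Add(73, -354), 745) = Add(-281, 745) = 464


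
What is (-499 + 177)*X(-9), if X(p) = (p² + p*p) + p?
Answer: -49266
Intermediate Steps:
X(p) = p + 2*p² (X(p) = (p² + p²) + p = 2*p² + p = p + 2*p²)
(-499 + 177)*X(-9) = (-499 + 177)*(-9*(1 + 2*(-9))) = -(-2898)*(1 - 18) = -(-2898)*(-17) = -322*153 = -49266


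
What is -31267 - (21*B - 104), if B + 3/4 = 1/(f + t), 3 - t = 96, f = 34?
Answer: -7350667/236 ≈ -31147.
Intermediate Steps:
t = -93 (t = 3 - 1*96 = 3 - 96 = -93)
B = -181/236 (B = -¾ + 1/(34 - 93) = -¾ + 1/(-59) = -¾ - 1/59 = -181/236 ≈ -0.76695)
-31267 - (21*B - 104) = -31267 - (21*(-181/236) - 104) = -31267 - (-3801/236 - 104) = -31267 - 1*(-28345/236) = -31267 + 28345/236 = -7350667/236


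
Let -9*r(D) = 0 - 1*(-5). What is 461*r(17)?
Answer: -2305/9 ≈ -256.11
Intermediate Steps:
r(D) = -5/9 (r(D) = -(0 - 1*(-5))/9 = -(0 + 5)/9 = -⅑*5 = -5/9)
461*r(17) = 461*(-5/9) = -2305/9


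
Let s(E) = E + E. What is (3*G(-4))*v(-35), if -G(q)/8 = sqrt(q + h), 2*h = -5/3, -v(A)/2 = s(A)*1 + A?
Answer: -840*I*sqrt(174) ≈ -11080.0*I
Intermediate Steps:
s(E) = 2*E
v(A) = -6*A (v(A) = -2*((2*A)*1 + A) = -2*(2*A + A) = -6*A)
h = -5/6 (h = (-5/3)/2 = (-5*1/3)/2 = (1/2)*(-5/3) = -5/6 ≈ -0.83333)
G(q) = -8*sqrt(-5/6 + q) (G(q) = -8*sqrt(q - 5/6) = -8*sqrt(-5/6 + q))
(3*G(-4))*v(-35) = (3*(-4*sqrt(-30 + 36*(-4))/3))*(-6*(-35)) = (3*(-4*sqrt(-30 - 144)/3))*210 = (3*(-4*I*sqrt(174)/3))*210 = -4*I*sqrt(174)*210 = -840*I*sqrt(174)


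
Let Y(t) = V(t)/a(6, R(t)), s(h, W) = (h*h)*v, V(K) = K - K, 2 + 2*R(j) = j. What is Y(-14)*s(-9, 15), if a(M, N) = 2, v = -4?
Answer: 0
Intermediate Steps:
R(j) = -1 + j/2
V(K) = 0
s(h, W) = -4*h² (s(h, W) = (h*h)*(-4) = h²*(-4) = -4*h²)
Y(t) = 0 (Y(t) = 0/2 = 0*(½) = 0)
Y(-14)*s(-9, 15) = 0*(-4*(-9)²) = 0*(-4*81) = 0*(-324) = 0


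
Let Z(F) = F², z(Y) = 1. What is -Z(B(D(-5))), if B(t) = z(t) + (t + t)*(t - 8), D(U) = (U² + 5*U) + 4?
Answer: -961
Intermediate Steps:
D(U) = 4 + U² + 5*U
B(t) = 1 + 2*t*(-8 + t) (B(t) = 1 + (t + t)*(t - 8) = 1 + (2*t)*(-8 + t) = 1 + 2*t*(-8 + t))
-Z(B(D(-5))) = -(1 - 16*(4 + (-5)² + 5*(-5)) + 2*(4 + (-5)² + 5*(-5))²)² = -(1 - 16*(4 + 25 - 25) + 2*(4 + 25 - 25)²)² = -(1 - 16*4 + 2*4²)² = -(1 - 64 + 2*16)² = -(1 - 64 + 32)² = -1*(-31)² = -1*961 = -961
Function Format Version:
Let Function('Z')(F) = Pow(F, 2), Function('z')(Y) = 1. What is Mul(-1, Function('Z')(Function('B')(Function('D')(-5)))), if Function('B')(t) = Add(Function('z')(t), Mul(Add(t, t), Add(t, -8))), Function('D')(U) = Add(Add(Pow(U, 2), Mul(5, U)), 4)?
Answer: -961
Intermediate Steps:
Function('D')(U) = Add(4, Pow(U, 2), Mul(5, U))
Function('B')(t) = Add(1, Mul(2, t, Add(-8, t))) (Function('B')(t) = Add(1, Mul(Add(t, t), Add(t, -8))) = Add(1, Mul(Mul(2, t), Add(-8, t))) = Add(1, Mul(2, t, Add(-8, t))))
Mul(-1, Function('Z')(Function('B')(Function('D')(-5)))) = Mul(-1, Pow(Add(1, Mul(-16, Add(4, Pow(-5, 2), Mul(5, -5))), Mul(2, Pow(Add(4, Pow(-5, 2), Mul(5, -5)), 2))), 2)) = Mul(-1, Pow(Add(1, Mul(-16, Add(4, 25, -25)), Mul(2, Pow(Add(4, 25, -25), 2))), 2)) = Mul(-1, Pow(Add(1, Mul(-16, 4), Mul(2, Pow(4, 2))), 2)) = Mul(-1, Pow(Add(1, -64, Mul(2, 16)), 2)) = Mul(-1, Pow(Add(1, -64, 32), 2)) = Mul(-1, Pow(-31, 2)) = Mul(-1, 961) = -961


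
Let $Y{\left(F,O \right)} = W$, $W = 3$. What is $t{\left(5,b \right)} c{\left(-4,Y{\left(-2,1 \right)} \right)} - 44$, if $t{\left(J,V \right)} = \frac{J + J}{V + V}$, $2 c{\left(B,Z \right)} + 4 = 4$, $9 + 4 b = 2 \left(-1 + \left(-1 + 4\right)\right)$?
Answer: $-44$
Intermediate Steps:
$Y{\left(F,O \right)} = 3$
$b = - \frac{5}{4}$ ($b = - \frac{9}{4} + \frac{2 \left(-1 + \left(-1 + 4\right)\right)}{4} = - \frac{9}{4} + \frac{2 \left(-1 + 3\right)}{4} = - \frac{9}{4} + \frac{2 \cdot 2}{4} = - \frac{9}{4} + \frac{1}{4} \cdot 4 = - \frac{9}{4} + 1 = - \frac{5}{4} \approx -1.25$)
$c{\left(B,Z \right)} = 0$ ($c{\left(B,Z \right)} = -2 + \frac{1}{2} \cdot 4 = -2 + 2 = 0$)
$t{\left(J,V \right)} = \frac{J}{V}$ ($t{\left(J,V \right)} = \frac{2 J}{2 V} = 2 J \frac{1}{2 V} = \frac{J}{V}$)
$t{\left(5,b \right)} c{\left(-4,Y{\left(-2,1 \right)} \right)} - 44 = \frac{5}{- \frac{5}{4}} \cdot 0 - 44 = 5 \left(- \frac{4}{5}\right) 0 - 44 = \left(-4\right) 0 - 44 = 0 - 44 = -44$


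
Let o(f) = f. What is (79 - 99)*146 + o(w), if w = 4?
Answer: -2916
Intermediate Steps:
(79 - 99)*146 + o(w) = (79 - 99)*146 + 4 = -20*146 + 4 = -2920 + 4 = -2916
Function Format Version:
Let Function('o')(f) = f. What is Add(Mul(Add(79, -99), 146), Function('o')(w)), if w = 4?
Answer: -2916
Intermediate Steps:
Add(Mul(Add(79, -99), 146), Function('o')(w)) = Add(Mul(Add(79, -99), 146), 4) = Add(Mul(-20, 146), 4) = Add(-2920, 4) = -2916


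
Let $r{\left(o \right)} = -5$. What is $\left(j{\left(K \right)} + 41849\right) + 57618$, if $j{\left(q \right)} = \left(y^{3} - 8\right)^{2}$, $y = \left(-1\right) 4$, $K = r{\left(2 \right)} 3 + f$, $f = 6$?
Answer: $104651$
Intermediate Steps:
$K = -9$ ($K = \left(-5\right) 3 + 6 = -15 + 6 = -9$)
$y = -4$
$j{\left(q \right)} = 5184$ ($j{\left(q \right)} = \left(\left(-4\right)^{3} - 8\right)^{2} = \left(-64 - 8\right)^{2} = \left(-72\right)^{2} = 5184$)
$\left(j{\left(K \right)} + 41849\right) + 57618 = \left(5184 + 41849\right) + 57618 = 47033 + 57618 = 104651$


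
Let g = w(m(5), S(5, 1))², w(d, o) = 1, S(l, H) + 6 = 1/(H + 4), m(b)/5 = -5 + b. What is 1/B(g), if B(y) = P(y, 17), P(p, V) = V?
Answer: 1/17 ≈ 0.058824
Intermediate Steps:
m(b) = -25 + 5*b (m(b) = 5*(-5 + b) = -25 + 5*b)
S(l, H) = -6 + 1/(4 + H) (S(l, H) = -6 + 1/(H + 4) = -6 + 1/(4 + H))
g = 1 (g = 1² = 1)
B(y) = 17
1/B(g) = 1/17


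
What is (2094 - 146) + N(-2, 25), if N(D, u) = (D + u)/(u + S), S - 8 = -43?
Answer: 19457/10 ≈ 1945.7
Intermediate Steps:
S = -35 (S = 8 - 43 = -35)
N(D, u) = (D + u)/(-35 + u) (N(D, u) = (D + u)/(u - 35) = (D + u)/(-35 + u))
(2094 - 146) + N(-2, 25) = (2094 - 146) + (-2 + 25)/(-35 + 25) = 1948 + 23/(-10) = 1948 - ⅒*23 = 1948 - 23/10 = 19457/10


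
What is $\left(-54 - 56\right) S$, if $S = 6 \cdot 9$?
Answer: $-5940$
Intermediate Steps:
$S = 54$
$\left(-54 - 56\right) S = \left(-54 - 56\right) 54 = \left(-110\right) 54 = -5940$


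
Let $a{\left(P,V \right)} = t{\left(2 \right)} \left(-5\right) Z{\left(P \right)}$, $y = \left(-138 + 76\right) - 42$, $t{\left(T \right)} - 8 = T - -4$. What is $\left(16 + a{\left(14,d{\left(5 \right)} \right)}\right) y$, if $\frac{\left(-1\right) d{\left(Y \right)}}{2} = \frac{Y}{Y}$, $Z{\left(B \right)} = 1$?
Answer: $5616$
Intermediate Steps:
$t{\left(T \right)} = 12 + T$ ($t{\left(T \right)} = 8 + \left(T - -4\right) = 8 + \left(T + 4\right) = 8 + \left(4 + T\right) = 12 + T$)
$y = -104$ ($y = -62 - 42 = -104$)
$d{\left(Y \right)} = -2$ ($d{\left(Y \right)} = - 2 \frac{Y}{Y} = \left(-2\right) 1 = -2$)
$a{\left(P,V \right)} = -70$ ($a{\left(P,V \right)} = \left(12 + 2\right) \left(-5\right) 1 = 14 \left(-5\right) 1 = \left(-70\right) 1 = -70$)
$\left(16 + a{\left(14,d{\left(5 \right)} \right)}\right) y = \left(16 - 70\right) \left(-104\right) = \left(-54\right) \left(-104\right) = 5616$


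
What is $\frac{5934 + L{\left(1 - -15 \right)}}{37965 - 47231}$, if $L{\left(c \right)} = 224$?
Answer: $- \frac{3079}{4633} \approx -0.66458$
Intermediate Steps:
$\frac{5934 + L{\left(1 - -15 \right)}}{37965 - 47231} = \frac{5934 + 224}{37965 - 47231} = \frac{6158}{-9266} = 6158 \left(- \frac{1}{9266}\right) = - \frac{3079}{4633}$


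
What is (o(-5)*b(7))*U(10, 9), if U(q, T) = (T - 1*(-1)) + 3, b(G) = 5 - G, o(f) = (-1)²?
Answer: -26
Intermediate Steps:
o(f) = 1
U(q, T) = 4 + T (U(q, T) = (T + 1) + 3 = (1 + T) + 3 = 4 + T)
(o(-5)*b(7))*U(10, 9) = (1*(5 - 1*7))*(4 + 9) = (1*(5 - 7))*13 = (1*(-2))*13 = -2*13 = -26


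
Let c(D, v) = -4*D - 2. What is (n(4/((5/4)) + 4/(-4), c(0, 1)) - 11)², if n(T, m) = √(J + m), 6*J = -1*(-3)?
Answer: (22 - I*√6)²/4 ≈ 119.5 - 26.944*I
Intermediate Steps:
c(D, v) = -2 - 4*D
J = ½ (J = (-1*(-3))/6 = (⅙)*3 = ½ ≈ 0.50000)
n(T, m) = √(½ + m)
(n(4/((5/4)) + 4/(-4), c(0, 1)) - 11)² = (√(2 + 4*(-2 - 4*0))/2 - 11)² = (√(2 + 4*(-2 + 0))/2 - 11)² = (√(2 + 4*(-2))/2 - 11)² = (√(2 - 8)/2 - 11)² = (√(-6)/2 - 11)² = ((I*√6)/2 - 11)² = (I*√6/2 - 11)² = (-11 + I*√6/2)²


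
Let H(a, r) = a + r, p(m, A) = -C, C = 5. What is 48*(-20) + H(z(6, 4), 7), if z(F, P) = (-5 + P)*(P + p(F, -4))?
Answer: -952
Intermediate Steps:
p(m, A) = -5 (p(m, A) = -1*5 = -5)
z(F, P) = (-5 + P)² (z(F, P) = (-5 + P)*(P - 5) = (-5 + P)*(-5 + P) = (-5 + P)²)
48*(-20) + H(z(6, 4), 7) = 48*(-20) + ((25 + 4² - 10*4) + 7) = -960 + ((25 + 16 - 40) + 7) = -960 + (1 + 7) = -960 + 8 = -952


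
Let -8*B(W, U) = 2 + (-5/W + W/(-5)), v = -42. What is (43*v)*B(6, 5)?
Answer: -301/40 ≈ -7.5250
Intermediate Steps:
B(W, U) = -1/4 + W/40 + 5/(8*W) (B(W, U) = -(2 + (-5/W + W/(-5)))/8 = -(2 + (-5/W + W*(-1/5)))/8 = -(2 + (-5/W - W/5))/8 = -(2 - 5/W - W/5)/8 = -1/4 + W/40 + 5/(8*W))
(43*v)*B(6, 5) = (43*(-42))*((1/40)*(25 + 6*(-10 + 6))/6) = -903*(25 + 6*(-4))/(20*6) = -903*(25 - 24)/(20*6) = -903/(20*6) = -1806*1/240 = -301/40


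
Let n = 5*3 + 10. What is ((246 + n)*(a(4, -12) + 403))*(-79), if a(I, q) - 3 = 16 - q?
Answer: -9291506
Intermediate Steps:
a(I, q) = 19 - q (a(I, q) = 3 + (16 - q) = 19 - q)
n = 25 (n = 15 + 10 = 25)
((246 + n)*(a(4, -12) + 403))*(-79) = ((246 + 25)*((19 - 1*(-12)) + 403))*(-79) = (271*((19 + 12) + 403))*(-79) = (271*(31 + 403))*(-79) = (271*434)*(-79) = 117614*(-79) = -9291506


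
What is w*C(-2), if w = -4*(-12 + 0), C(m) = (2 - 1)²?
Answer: 48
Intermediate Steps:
C(m) = 1 (C(m) = 1² = 1)
w = 48 (w = -4*(-12) = 48)
w*C(-2) = 48*1 = 48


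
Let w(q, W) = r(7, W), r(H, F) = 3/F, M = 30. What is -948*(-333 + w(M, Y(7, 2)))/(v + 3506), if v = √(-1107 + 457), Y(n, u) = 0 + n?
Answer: 429863648/4780489 - 613040*I*√26/4780489 ≈ 89.92 - 0.65389*I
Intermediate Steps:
Y(n, u) = n
w(q, W) = 3/W
v = 5*I*√26 (v = √(-650) = 5*I*√26 ≈ 25.495*I)
-948*(-333 + w(M, Y(7, 2)))/(v + 3506) = -948*(-333 + 3/7)/(5*I*√26 + 3506) = -948*(-333 + 3*(⅐))/(3506 + 5*I*√26) = -948*(-333 + 3/7)/(3506 + 5*I*√26) = -(-2206944)/(7*(3506 + 5*I*√26)) = 2206944/(7*(3506 + 5*I*√26))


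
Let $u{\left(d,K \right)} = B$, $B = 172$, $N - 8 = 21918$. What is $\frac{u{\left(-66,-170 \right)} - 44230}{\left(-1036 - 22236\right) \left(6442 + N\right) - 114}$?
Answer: $\frac{7343}{110030035} \approx 6.6736 \cdot 10^{-5}$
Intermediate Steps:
$N = 21926$ ($N = 8 + 21918 = 21926$)
$u{\left(d,K \right)} = 172$
$\frac{u{\left(-66,-170 \right)} - 44230}{\left(-1036 - 22236\right) \left(6442 + N\right) - 114} = \frac{172 - 44230}{\left(-1036 - 22236\right) \left(6442 + 21926\right) - 114} = - \frac{44058}{\left(-23272\right) 28368 - 114} = - \frac{44058}{-660180096 - 114} = - \frac{44058}{-660180210} = \left(-44058\right) \left(- \frac{1}{660180210}\right) = \frac{7343}{110030035}$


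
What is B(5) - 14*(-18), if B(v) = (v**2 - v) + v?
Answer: 277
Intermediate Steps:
B(v) = v**2
B(5) - 14*(-18) = 5**2 - 14*(-18) = 25 + 252 = 277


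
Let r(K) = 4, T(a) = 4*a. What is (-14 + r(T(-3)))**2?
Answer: 100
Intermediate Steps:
(-14 + r(T(-3)))**2 = (-14 + 4)**2 = (-10)**2 = 100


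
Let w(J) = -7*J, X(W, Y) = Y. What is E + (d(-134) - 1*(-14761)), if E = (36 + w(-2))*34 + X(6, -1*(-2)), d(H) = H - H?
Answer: 16463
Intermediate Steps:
d(H) = 0
E = 1702 (E = (36 - 7*(-2))*34 - 1*(-2) = (36 + 14)*34 + 2 = 50*34 + 2 = 1700 + 2 = 1702)
E + (d(-134) - 1*(-14761)) = 1702 + (0 - 1*(-14761)) = 1702 + (0 + 14761) = 1702 + 14761 = 16463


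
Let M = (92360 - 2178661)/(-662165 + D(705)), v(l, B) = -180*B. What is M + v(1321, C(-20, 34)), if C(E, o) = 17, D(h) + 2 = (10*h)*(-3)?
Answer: -2088863719/683317 ≈ -3056.9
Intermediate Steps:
D(h) = -2 - 30*h (D(h) = -2 + (10*h)*(-3) = -2 - 30*h)
M = 2086301/683317 (M = (92360 - 2178661)/(-662165 + (-2 - 30*705)) = -2086301/(-662165 + (-2 - 21150)) = -2086301/(-662165 - 21152) = -2086301/(-683317) = -2086301*(-1/683317) = 2086301/683317 ≈ 3.0532)
M + v(1321, C(-20, 34)) = 2086301/683317 - 180*17 = 2086301/683317 - 3060 = -2088863719/683317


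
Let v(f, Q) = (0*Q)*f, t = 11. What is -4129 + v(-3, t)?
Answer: -4129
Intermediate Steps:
v(f, Q) = 0 (v(f, Q) = 0*f = 0)
-4129 + v(-3, t) = -4129 + 0 = -4129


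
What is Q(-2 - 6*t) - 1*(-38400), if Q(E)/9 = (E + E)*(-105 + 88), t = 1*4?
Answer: 46356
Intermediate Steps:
t = 4
Q(E) = -306*E (Q(E) = 9*((E + E)*(-105 + 88)) = 9*((2*E)*(-17)) = 9*(-34*E) = -306*E)
Q(-2 - 6*t) - 1*(-38400) = -306*(-2 - 6*4) - 1*(-38400) = -306*(-2 - 24) + 38400 = -306*(-26) + 38400 = 7956 + 38400 = 46356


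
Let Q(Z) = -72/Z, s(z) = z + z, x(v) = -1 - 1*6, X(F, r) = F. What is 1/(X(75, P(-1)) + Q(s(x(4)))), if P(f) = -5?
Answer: 7/561 ≈ 0.012478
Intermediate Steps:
x(v) = -7 (x(v) = -1 - 6 = -7)
s(z) = 2*z
1/(X(75, P(-1)) + Q(s(x(4)))) = 1/(75 - 72/(2*(-7))) = 1/(75 - 72/(-14)) = 1/(75 - 72*(-1/14)) = 1/(75 + 36/7) = 1/(561/7) = 7/561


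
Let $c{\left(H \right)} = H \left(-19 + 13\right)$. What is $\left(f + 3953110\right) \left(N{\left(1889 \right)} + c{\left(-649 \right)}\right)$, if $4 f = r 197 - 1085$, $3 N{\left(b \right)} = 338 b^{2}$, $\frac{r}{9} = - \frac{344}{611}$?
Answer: $\frac{2912780187923077685}{1833} \approx 1.5891 \cdot 10^{15}$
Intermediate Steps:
$r = - \frac{3096}{611}$ ($r = 9 \left(- \frac{344}{611}\right) = - \frac{3096}{611} \approx -5.0671$)
$N{\left(b \right)} = \frac{338 b^{2}}{3}$
$f = - \frac{1272847}{2444}$ ($f = \frac{\left(- \frac{3096}{611}\right) 197 - 1085}{4} = \frac{- \frac{609912}{611} - 1085}{4} = \frac{1}{4} \left(- \frac{1272847}{611}\right) = - \frac{1272847}{2444} \approx -520.8$)
$c{\left(H \right)} = - 6 H$ ($c{\left(H \right)} = H \left(-6\right) = - 6 H$)
$\left(f + 3953110\right) \left(N{\left(1889 \right)} + c{\left(-649 \right)}\right) = \left(- \frac{1272847}{2444} + 3953110\right) \left(\frac{338 \cdot 1889^{2}}{3} - -3894\right) = \frac{9660127993 \left(\frac{338}{3} \cdot 3568321 + 3894\right)}{2444} = \frac{9660127993 \left(\frac{1206092498}{3} + 3894\right)}{2444} = \frac{9660127993}{2444} \cdot \frac{1206104180}{3} = \frac{2912780187923077685}{1833}$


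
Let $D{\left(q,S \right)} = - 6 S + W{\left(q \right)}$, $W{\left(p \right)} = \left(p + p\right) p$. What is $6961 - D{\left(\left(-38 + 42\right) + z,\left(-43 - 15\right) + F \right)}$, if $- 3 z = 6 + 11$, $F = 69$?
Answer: $\frac{63193}{9} \approx 7021.4$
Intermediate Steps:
$W{\left(p \right)} = 2 p^{2}$ ($W{\left(p \right)} = 2 p p = 2 p^{2}$)
$z = - \frac{17}{3}$ ($z = - \frac{6 + 11}{3} = \left(- \frac{1}{3}\right) 17 = - \frac{17}{3} \approx -5.6667$)
$D{\left(q,S \right)} = - 6 S + 2 q^{2}$
$6961 - D{\left(\left(-38 + 42\right) + z,\left(-43 - 15\right) + F \right)} = 6961 - \left(- 6 \left(\left(-43 - 15\right) + 69\right) + 2 \left(\left(-38 + 42\right) - \frac{17}{3}\right)^{2}\right) = 6961 - \left(- 6 \left(-58 + 69\right) + 2 \left(4 - \frac{17}{3}\right)^{2}\right) = 6961 - \left(\left(-6\right) 11 + 2 \left(- \frac{5}{3}\right)^{2}\right) = 6961 - \left(-66 + 2 \cdot \frac{25}{9}\right) = 6961 - \left(-66 + \frac{50}{9}\right) = 6961 - - \frac{544}{9} = 6961 + \frac{544}{9} = \frac{63193}{9}$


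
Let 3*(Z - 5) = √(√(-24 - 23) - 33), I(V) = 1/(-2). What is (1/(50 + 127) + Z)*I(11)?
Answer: -443/177 - √(-33 + I*√47)/6 ≈ -2.6017 - 0.96252*I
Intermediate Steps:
I(V) = -½
Z = 5 + √(-33 + I*√47)/3 (Z = 5 + √(√(-24 - 23) - 33)/3 = 5 + √(√(-47) - 33)/3 = 5 + √(I*√47 - 33)/3 = 5 + √(-33 + I*√47)/3 ≈ 5.1978 + 1.925*I)
(1/(50 + 127) + Z)*I(11) = (1/(50 + 127) + (5 + √(-33 + I*√47)/3))*(-½) = (1/177 + (5 + √(-33 + I*√47)/3))*(-½) = (886/177 + √(-33 + I*√47)/3)*(-½) = -443/177 - √(-33 + I*√47)/6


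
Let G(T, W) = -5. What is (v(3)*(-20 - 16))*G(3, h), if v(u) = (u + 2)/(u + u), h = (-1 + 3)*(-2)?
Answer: 150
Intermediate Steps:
h = -4 (h = 2*(-2) = -4)
v(u) = (2 + u)/(2*u) (v(u) = (2 + u)/((2*u)) = (2 + u)*(1/(2*u)) = (2 + u)/(2*u))
(v(3)*(-20 - 16))*G(3, h) = (((1/2)*(2 + 3)/3)*(-20 - 16))*(-5) = (((1/2)*(1/3)*5)*(-36))*(-5) = ((5/6)*(-36))*(-5) = -30*(-5) = 150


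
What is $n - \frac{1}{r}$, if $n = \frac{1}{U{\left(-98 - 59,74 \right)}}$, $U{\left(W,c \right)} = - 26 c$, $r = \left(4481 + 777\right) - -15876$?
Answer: $- \frac{11529}{20330908} \approx -0.00056707$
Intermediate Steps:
$r = 21134$ ($r = 5258 + 15876 = 21134$)
$n = - \frac{1}{1924}$ ($n = \frac{1}{\left(-26\right) 74} = \frac{1}{-1924} = - \frac{1}{1924} \approx -0.00051975$)
$n - \frac{1}{r} = - \frac{1}{1924} - \frac{1}{21134} = - \frac{11529}{20330908}$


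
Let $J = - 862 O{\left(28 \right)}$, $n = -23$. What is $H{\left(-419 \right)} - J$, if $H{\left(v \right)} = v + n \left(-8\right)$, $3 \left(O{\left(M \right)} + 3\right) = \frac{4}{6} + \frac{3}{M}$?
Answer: $- \frac{327431}{126} \approx -2598.7$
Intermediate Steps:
$O{\left(M \right)} = - \frac{25}{9} + \frac{1}{M}$ ($O{\left(M \right)} = -3 + \frac{\frac{4}{6} + \frac{3}{M}}{3} = -3 + \frac{4 \cdot \frac{1}{6} + \frac{3}{M}}{3} = -3 + \frac{\frac{2}{3} + \frac{3}{M}}{3} = -3 + \left(\frac{2}{9} + \frac{1}{M}\right) = - \frac{25}{9} + \frac{1}{M}$)
$H{\left(v \right)} = 184 + v$ ($H{\left(v \right)} = v - -184 = v + 184 = 184 + v$)
$J = \frac{297821}{126}$ ($J = - 862 \left(- \frac{25}{9} + \frac{1}{28}\right) = \left(-862\right) \left(- \frac{691}{252}\right) = \frac{297821}{126} \approx 2363.7$)
$H{\left(-419 \right)} - J = \left(184 - 419\right) - \frac{297821}{126} = -235 - \frac{297821}{126} = - \frac{327431}{126}$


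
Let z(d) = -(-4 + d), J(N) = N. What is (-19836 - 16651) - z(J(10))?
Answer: -36481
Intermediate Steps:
z(d) = 4 - d
(-19836 - 16651) - z(J(10)) = (-19836 - 16651) - (4 - 1*10) = -36487 - (4 - 10) = -36487 - 1*(-6) = -36487 + 6 = -36481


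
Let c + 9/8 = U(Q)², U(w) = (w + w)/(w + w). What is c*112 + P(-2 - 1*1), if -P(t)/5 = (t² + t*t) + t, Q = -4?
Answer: -89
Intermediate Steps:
P(t) = -10*t² - 5*t (P(t) = -5*((t² + t*t) + t) = -5*((t² + t²) + t) = -5*(2*t² + t) = -5*(t + 2*t²) = -10*t² - 5*t)
U(w) = 1 (U(w) = (2*w)/((2*w)) = (2*w)*(1/(2*w)) = 1)
c = -⅛ (c = -9/8 + 1² = -9/8 + 1 = -⅛ ≈ -0.12500)
c*112 + P(-2 - 1*1) = -⅛*112 - 5*(-2 - 1*1)*(1 + 2*(-2 - 1*1)) = -14 - 5*(-2 - 1)*(1 + 2*(-2 - 1)) = -14 - 5*(-3)*(1 + 2*(-3)) = -14 - 5*(-3)*(1 - 6) = -14 - 5*(-3)*(-5) = -14 - 75 = -89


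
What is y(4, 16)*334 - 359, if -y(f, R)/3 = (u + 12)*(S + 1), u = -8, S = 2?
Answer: -12383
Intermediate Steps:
y(f, R) = -36 (y(f, R) = -3*(-8 + 12)*(2 + 1) = -12*3 = -3*12 = -36)
y(4, 16)*334 - 359 = -36*334 - 359 = -12024 - 359 = -12383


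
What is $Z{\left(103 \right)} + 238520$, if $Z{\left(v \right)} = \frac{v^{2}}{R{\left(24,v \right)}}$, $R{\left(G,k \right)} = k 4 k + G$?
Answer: $\frac{10127569809}{42460} \approx 2.3852 \cdot 10^{5}$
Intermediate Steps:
$R{\left(G,k \right)} = G + 4 k^{2}$ ($R{\left(G,k \right)} = 4 k k + G = 4 k^{2} + G = G + 4 k^{2}$)
$Z{\left(v \right)} = \frac{v^{2}}{24 + 4 v^{2}}$
$Z{\left(103 \right)} + 238520 = \frac{103^{2}}{4 \left(6 + 103^{2}\right)} + 238520 = \frac{1}{4} \cdot 10609 \frac{1}{6 + 10609} + 238520 = \frac{1}{4} \cdot 10609 \cdot \frac{1}{10615} + 238520 = \frac{10609}{42460} + 238520 = \frac{10127569809}{42460}$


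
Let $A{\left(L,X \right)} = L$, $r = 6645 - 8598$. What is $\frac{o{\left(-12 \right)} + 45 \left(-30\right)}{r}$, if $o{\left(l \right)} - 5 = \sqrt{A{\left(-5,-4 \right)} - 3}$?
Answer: $\frac{1345}{1953} - \frac{2 i \sqrt{2}}{1953} \approx 0.68868 - 0.0014482 i$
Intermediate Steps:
$r = -1953$
$o{\left(l \right)} = 5 + 2 i \sqrt{2}$ ($o{\left(l \right)} = 5 + \sqrt{-5 - 3} = 5 + \sqrt{-8} = 5 + 2 i \sqrt{2}$)
$\frac{o{\left(-12 \right)} + 45 \left(-30\right)}{r} = \frac{\left(5 + 2 i \sqrt{2}\right) + 45 \left(-30\right)}{-1953} = \left(\left(5 + 2 i \sqrt{2}\right) - 1350\right) \left(- \frac{1}{1953}\right) = \left(-1345 + 2 i \sqrt{2}\right) \left(- \frac{1}{1953}\right) = \frac{1345}{1953} - \frac{2 i \sqrt{2}}{1953}$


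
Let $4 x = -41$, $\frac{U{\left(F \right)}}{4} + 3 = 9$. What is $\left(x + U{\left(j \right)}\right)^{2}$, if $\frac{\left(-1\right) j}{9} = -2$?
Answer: $\frac{3025}{16} \approx 189.06$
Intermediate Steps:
$j = 18$ ($j = \left(-9\right) \left(-2\right) = 18$)
$U{\left(F \right)} = 24$ ($U{\left(F \right)} = -12 + 4 \cdot 9 = -12 + 36 = 24$)
$x = - \frac{41}{4}$ ($x = \frac{1}{4} \left(-41\right) = - \frac{41}{4} \approx -10.25$)
$\left(x + U{\left(j \right)}\right)^{2} = \left(- \frac{41}{4} + 24\right)^{2} = \left(\frac{55}{4}\right)^{2} = \frac{3025}{16}$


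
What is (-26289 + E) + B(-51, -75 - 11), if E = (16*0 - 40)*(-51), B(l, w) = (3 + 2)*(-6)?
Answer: -24279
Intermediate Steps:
B(l, w) = -30 (B(l, w) = 5*(-6) = -30)
E = 2040 (E = (0 - 40)*(-51) = -40*(-51) = 2040)
(-26289 + E) + B(-51, -75 - 11) = (-26289 + 2040) - 30 = -24249 - 30 = -24279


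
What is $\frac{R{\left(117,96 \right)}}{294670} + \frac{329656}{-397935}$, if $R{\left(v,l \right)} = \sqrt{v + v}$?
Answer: $- \frac{329656}{397935} + \frac{3 \sqrt{26}}{294670} \approx -0.82836$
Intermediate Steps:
$R{\left(v,l \right)} = \sqrt{2} \sqrt{v}$ ($R{\left(v,l \right)} = \sqrt{2 v} = \sqrt{2} \sqrt{v}$)
$\frac{R{\left(117,96 \right)}}{294670} + \frac{329656}{-397935} = \frac{\sqrt{2} \sqrt{117}}{294670} + \frac{329656}{-397935} = \sqrt{2} \cdot 3 \sqrt{13} \cdot \frac{1}{294670} + 329656 \left(- \frac{1}{397935}\right) = 3 \sqrt{26} \cdot \frac{1}{294670} - \frac{329656}{397935} = \frac{3 \sqrt{26}}{294670} - \frac{329656}{397935} = - \frac{329656}{397935} + \frac{3 \sqrt{26}}{294670}$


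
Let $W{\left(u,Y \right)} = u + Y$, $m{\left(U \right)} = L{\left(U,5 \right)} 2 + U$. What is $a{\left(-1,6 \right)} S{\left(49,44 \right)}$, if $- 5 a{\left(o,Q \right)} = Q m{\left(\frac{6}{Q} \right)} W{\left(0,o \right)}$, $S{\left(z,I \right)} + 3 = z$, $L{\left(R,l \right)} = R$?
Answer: $\frac{828}{5} \approx 165.6$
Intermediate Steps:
$m{\left(U \right)} = 3 U$ ($m{\left(U \right)} = U 2 + U = 2 U + U = 3 U$)
$S{\left(z,I \right)} = -3 + z$
$W{\left(u,Y \right)} = Y + u$
$a{\left(o,Q \right)} = - \frac{18 o}{5}$ ($a{\left(o,Q \right)} = - \frac{Q 3 \frac{6}{Q} \left(o + 0\right)}{5} = - \frac{Q \frac{18}{Q} o}{5} = - \frac{18 o}{5}$)
$a{\left(-1,6 \right)} S{\left(49,44 \right)} = \left(- \frac{18}{5}\right) \left(-1\right) \left(-3 + 49\right) = \frac{18}{5} \cdot 46 = \frac{828}{5}$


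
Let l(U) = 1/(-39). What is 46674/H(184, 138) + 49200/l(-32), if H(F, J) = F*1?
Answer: -176506263/92 ≈ -1.9185e+6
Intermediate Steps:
l(U) = -1/39
H(F, J) = F
46674/H(184, 138) + 49200/l(-32) = 46674/184 + 49200/(-1/39) = 46674*(1/184) + 49200*(-39) = 23337/92 - 1918800 = -176506263/92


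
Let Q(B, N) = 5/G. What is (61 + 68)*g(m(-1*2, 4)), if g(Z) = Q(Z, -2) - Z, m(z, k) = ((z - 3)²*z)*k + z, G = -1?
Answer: 25413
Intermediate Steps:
m(z, k) = z + k*z*(-3 + z)² (m(z, k) = ((-3 + z)²*z)*k + z = (z*(-3 + z)²)*k + z = k*z*(-3 + z)² + z = z + k*z*(-3 + z)²)
Q(B, N) = -5 (Q(B, N) = 5/(-1) = 5*(-1) = -5)
g(Z) = -5 - Z
(61 + 68)*g(m(-1*2, 4)) = (61 + 68)*(-5 - (-1*2)*(1 + 4*(-3 - 1*2)²)) = 129*(-5 - (-2)*(1 + 4*(-3 - 2)²)) = 129*(-5 - (-2)*(1 + 4*(-5)²)) = 129*(-5 - (-2)*(1 + 4*25)) = 129*(-5 - (-2)*(1 + 100)) = 129*(-5 - (-2)*101) = 129*(-5 - 1*(-202)) = 129*(-5 + 202) = 129*197 = 25413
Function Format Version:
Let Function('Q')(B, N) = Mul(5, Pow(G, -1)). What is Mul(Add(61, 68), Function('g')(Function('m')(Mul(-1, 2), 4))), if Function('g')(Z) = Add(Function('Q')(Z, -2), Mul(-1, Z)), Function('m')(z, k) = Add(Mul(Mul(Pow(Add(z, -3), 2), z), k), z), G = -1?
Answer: 25413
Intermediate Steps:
Function('m')(z, k) = Add(z, Mul(k, z, Pow(Add(-3, z), 2))) (Function('m')(z, k) = Add(Mul(Mul(Pow(Add(-3, z), 2), z), k), z) = Add(Mul(Mul(z, Pow(Add(-3, z), 2)), k), z) = Add(Mul(k, z, Pow(Add(-3, z), 2)), z) = Add(z, Mul(k, z, Pow(Add(-3, z), 2))))
Function('Q')(B, N) = -5 (Function('Q')(B, N) = Mul(5, Pow(-1, -1)) = Mul(5, -1) = -5)
Function('g')(Z) = Add(-5, Mul(-1, Z))
Mul(Add(61, 68), Function('g')(Function('m')(Mul(-1, 2), 4))) = Mul(Add(61, 68), Add(-5, Mul(-1, Mul(Mul(-1, 2), Add(1, Mul(4, Pow(Add(-3, Mul(-1, 2)), 2))))))) = Mul(129, Add(-5, Mul(-1, Mul(-2, Add(1, Mul(4, Pow(Add(-3, -2), 2))))))) = Mul(129, Add(-5, Mul(-1, Mul(-2, Add(1, Mul(4, Pow(-5, 2))))))) = Mul(129, Add(-5, Mul(-1, Mul(-2, Add(1, Mul(4, 25)))))) = Mul(129, Add(-5, Mul(-1, Mul(-2, Add(1, 100))))) = Mul(129, Add(-5, Mul(-1, Mul(-2, 101)))) = Mul(129, Add(-5, Mul(-1, -202))) = Mul(129, Add(-5, 202)) = Mul(129, 197) = 25413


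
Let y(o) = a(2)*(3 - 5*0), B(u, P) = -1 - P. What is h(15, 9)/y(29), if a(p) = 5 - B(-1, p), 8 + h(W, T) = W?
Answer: 7/24 ≈ 0.29167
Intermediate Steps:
h(W, T) = -8 + W
a(p) = 6 + p (a(p) = 5 - (-1 - p) = 5 + (1 + p) = 6 + p)
y(o) = 24 (y(o) = (6 + 2)*(3 - 5*0) = 8*(3 + 0) = 8*3 = 24)
h(15, 9)/y(29) = (-8 + 15)/24 = 7*(1/24) = 7/24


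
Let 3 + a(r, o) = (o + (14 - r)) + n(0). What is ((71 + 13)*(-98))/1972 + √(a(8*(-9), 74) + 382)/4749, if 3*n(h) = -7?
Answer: -2058/493 + √4830/14247 ≈ -4.1696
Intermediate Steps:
n(h) = -7/3 (n(h) = (⅓)*(-7) = -7/3)
a(r, o) = 26/3 + o - r (a(r, o) = -3 + ((o + (14 - r)) - 7/3) = -3 + ((14 + o - r) - 7/3) = -3 + (35/3 + o - r) = 26/3 + o - r)
((71 + 13)*(-98))/1972 + √(a(8*(-9), 74) + 382)/4749 = ((71 + 13)*(-98))/1972 + √((26/3 + 74 - 8*(-9)) + 382)/4749 = (84*(-98))*(1/1972) + √((26/3 + 74 - 1*(-72)) + 382)*(1/4749) = -8232*1/1972 + √((26/3 + 74 + 72) + 382)*(1/4749) = -2058/493 + √(464/3 + 382)*(1/4749) = -2058/493 + √(1610/3)*(1/4749) = -2058/493 + (√4830/3)*(1/4749) = -2058/493 + √4830/14247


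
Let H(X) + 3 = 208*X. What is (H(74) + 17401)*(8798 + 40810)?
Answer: 1626646320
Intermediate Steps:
H(X) = -3 + 208*X
(H(74) + 17401)*(8798 + 40810) = ((-3 + 208*74) + 17401)*(8798 + 40810) = ((-3 + 15392) + 17401)*49608 = (15389 + 17401)*49608 = 32790*49608 = 1626646320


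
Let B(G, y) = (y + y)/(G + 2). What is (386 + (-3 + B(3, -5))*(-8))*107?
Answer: 45582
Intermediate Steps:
B(G, y) = 2*y/(2 + G) (B(G, y) = (2*y)/(2 + G) = 2*y/(2 + G))
(386 + (-3 + B(3, -5))*(-8))*107 = (386 + (-3 + 2*(-5)/(2 + 3))*(-8))*107 = (386 + (-3 + 2*(-5)/5)*(-8))*107 = (386 + (-3 + 2*(-5)*(1/5))*(-8))*107 = (386 + (-3 - 2)*(-8))*107 = (386 - 5*(-8))*107 = (386 + 40)*107 = 426*107 = 45582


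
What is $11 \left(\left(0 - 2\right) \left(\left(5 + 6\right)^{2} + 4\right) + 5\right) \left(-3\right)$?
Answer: $8085$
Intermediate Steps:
$11 \left(\left(0 - 2\right) \left(\left(5 + 6\right)^{2} + 4\right) + 5\right) \left(-3\right) = 11 \left(- 2 \left(11^{2} + 4\right) + 5\right) \left(-3\right) = 11 \left(- 2 \left(121 + 4\right) + 5\right) \left(-3\right) = 11 \left(\left(-2\right) 125 + 5\right) \left(-3\right) = 11 \left(-250 + 5\right) \left(-3\right) = 11 \left(-245\right) \left(-3\right) = \left(-2695\right) \left(-3\right) = 8085$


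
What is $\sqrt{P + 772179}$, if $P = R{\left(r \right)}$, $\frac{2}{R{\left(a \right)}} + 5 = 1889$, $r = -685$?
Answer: $\frac{\sqrt{685203847098}}{942} \approx 878.74$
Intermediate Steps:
$R{\left(a \right)} = \frac{1}{942}$ ($R{\left(a \right)} = \frac{2}{-5 + 1889} = \frac{2}{1884} = 2 \cdot \frac{1}{1884} = \frac{1}{942}$)
$P = \frac{1}{942} \approx 0.0010616$
$\sqrt{P + 772179} = \sqrt{\frac{1}{942} + 772179} = \sqrt{\frac{727392619}{942}} = \frac{\sqrt{685203847098}}{942}$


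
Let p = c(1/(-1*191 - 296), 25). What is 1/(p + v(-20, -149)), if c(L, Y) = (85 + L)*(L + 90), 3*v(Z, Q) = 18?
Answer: 237169/1815680640 ≈ 0.00013062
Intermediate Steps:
v(Z, Q) = 6 (v(Z, Q) = (⅓)*18 = 6)
c(L, Y) = (85 + L)*(90 + L)
p = 1814257626/237169 (p = 7650 + (1/(-1*191 - 296))² + 175/(-1*191 - 296) = 7650 + (1/(-191 - 296))² + 175/(-191 - 296) = 7650 + (1/(-487))² + 175/(-487) = 7650 + (-1/487)² + 175*(-1/487) = 7650 + 1/237169 - 175/487 = 1814257626/237169 ≈ 7649.6)
1/(p + v(-20, -149)) = 1/(1814257626/237169 + 6) = 1/(1815680640/237169) = 237169/1815680640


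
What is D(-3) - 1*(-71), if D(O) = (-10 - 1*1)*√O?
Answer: 71 - 11*I*√3 ≈ 71.0 - 19.053*I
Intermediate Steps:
D(O) = -11*√O (D(O) = (-10 - 1)*√O = -11*√O)
D(-3) - 1*(-71) = -11*I*√3 - 1*(-71) = -11*I*√3 + 71 = 71 - 11*I*√3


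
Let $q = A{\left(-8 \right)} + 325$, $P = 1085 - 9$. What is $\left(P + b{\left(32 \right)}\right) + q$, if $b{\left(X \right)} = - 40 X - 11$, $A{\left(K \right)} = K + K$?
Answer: $94$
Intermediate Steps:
$P = 1076$
$A{\left(K \right)} = 2 K$
$b{\left(X \right)} = -11 - 40 X$
$q = 309$ ($q = 2 \left(-8\right) + 325 = -16 + 325 = 309$)
$\left(P + b{\left(32 \right)}\right) + q = \left(1076 - 1291\right) + 309 = -215 + 309 = 94$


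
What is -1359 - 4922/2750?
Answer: -1871086/1375 ≈ -1360.8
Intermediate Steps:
-1359 - 4922/2750 = -1359 - 1*2461/1375 = -1359 - 2461/1375 = -1871086/1375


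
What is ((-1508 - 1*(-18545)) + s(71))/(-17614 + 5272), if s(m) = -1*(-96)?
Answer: -5711/4114 ≈ -1.3882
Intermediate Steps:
s(m) = 96
((-1508 - 1*(-18545)) + s(71))/(-17614 + 5272) = ((-1508 - 1*(-18545)) + 96)/(-17614 + 5272) = ((-1508 + 18545) + 96)/(-12342) = (17037 + 96)*(-1/12342) = 17133*(-1/12342) = -5711/4114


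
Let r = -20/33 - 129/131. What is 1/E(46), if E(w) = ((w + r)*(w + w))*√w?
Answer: 4323*√46/812463592 ≈ 3.6088e-5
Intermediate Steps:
r = -6877/4323 (r = -20*1/33 - 129*1/131 = -20/33 - 129/131 = -6877/4323 ≈ -1.5908)
E(w) = 2*w^(3/2)*(-6877/4323 + w) (E(w) = ((w - 6877/4323)*(w + w))*√w = ((-6877/4323 + w)*(2*w))*√w = (2*w*(-6877/4323 + w))*√w = 2*w^(3/2)*(-6877/4323 + w))
1/E(46) = 1/(46^(3/2)*(-13754/4323 + 2*46)) = 1/((46*√46)*(-13754/4323 + 92)) = 1/((46*√46)*(383962/4323)) = 1/(17662252*√46/4323) = 4323*√46/812463592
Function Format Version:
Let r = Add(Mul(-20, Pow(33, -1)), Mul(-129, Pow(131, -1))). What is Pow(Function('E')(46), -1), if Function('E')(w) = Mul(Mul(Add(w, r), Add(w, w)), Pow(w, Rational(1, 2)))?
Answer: Mul(Rational(4323, 812463592), Pow(46, Rational(1, 2))) ≈ 3.6088e-5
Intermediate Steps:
r = Rational(-6877, 4323) (r = Add(Mul(-20, Rational(1, 33)), Mul(-129, Rational(1, 131))) = Add(Rational(-20, 33), Rational(-129, 131)) = Rational(-6877, 4323) ≈ -1.5908)
Function('E')(w) = Mul(2, Pow(w, Rational(3, 2)), Add(Rational(-6877, 4323), w)) (Function('E')(w) = Mul(Mul(Add(w, Rational(-6877, 4323)), Add(w, w)), Pow(w, Rational(1, 2))) = Mul(Mul(Add(Rational(-6877, 4323), w), Mul(2, w)), Pow(w, Rational(1, 2))) = Mul(Mul(2, w, Add(Rational(-6877, 4323), w)), Pow(w, Rational(1, 2))) = Mul(2, Pow(w, Rational(3, 2)), Add(Rational(-6877, 4323), w)))
Pow(Function('E')(46), -1) = Pow(Mul(Pow(46, Rational(3, 2)), Add(Rational(-13754, 4323), Mul(2, 46))), -1) = Pow(Mul(Mul(46, Pow(46, Rational(1, 2))), Add(Rational(-13754, 4323), 92)), -1) = Pow(Mul(Mul(46, Pow(46, Rational(1, 2))), Rational(383962, 4323)), -1) = Pow(Mul(Rational(17662252, 4323), Pow(46, Rational(1, 2))), -1) = Mul(Rational(4323, 812463592), Pow(46, Rational(1, 2)))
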